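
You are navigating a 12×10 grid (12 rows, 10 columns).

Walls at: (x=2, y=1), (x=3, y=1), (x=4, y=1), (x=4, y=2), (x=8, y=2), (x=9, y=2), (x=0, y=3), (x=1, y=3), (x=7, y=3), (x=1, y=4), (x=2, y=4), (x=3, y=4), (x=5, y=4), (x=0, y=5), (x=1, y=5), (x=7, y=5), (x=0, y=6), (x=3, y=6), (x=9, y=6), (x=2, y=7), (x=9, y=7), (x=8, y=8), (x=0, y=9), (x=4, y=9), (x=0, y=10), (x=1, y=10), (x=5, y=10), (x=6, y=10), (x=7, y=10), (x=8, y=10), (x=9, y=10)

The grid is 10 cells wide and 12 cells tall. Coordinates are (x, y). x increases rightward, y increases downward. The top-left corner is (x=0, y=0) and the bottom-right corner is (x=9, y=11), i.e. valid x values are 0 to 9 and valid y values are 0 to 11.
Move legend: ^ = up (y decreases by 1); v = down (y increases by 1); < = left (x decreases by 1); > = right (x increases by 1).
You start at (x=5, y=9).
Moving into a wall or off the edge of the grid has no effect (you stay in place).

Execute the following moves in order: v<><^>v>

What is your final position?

Answer: Final position: (x=7, y=9)

Derivation:
Start: (x=5, y=9)
  v (down): blocked, stay at (x=5, y=9)
  < (left): blocked, stay at (x=5, y=9)
  > (right): (x=5, y=9) -> (x=6, y=9)
  < (left): (x=6, y=9) -> (x=5, y=9)
  ^ (up): (x=5, y=9) -> (x=5, y=8)
  > (right): (x=5, y=8) -> (x=6, y=8)
  v (down): (x=6, y=8) -> (x=6, y=9)
  > (right): (x=6, y=9) -> (x=7, y=9)
Final: (x=7, y=9)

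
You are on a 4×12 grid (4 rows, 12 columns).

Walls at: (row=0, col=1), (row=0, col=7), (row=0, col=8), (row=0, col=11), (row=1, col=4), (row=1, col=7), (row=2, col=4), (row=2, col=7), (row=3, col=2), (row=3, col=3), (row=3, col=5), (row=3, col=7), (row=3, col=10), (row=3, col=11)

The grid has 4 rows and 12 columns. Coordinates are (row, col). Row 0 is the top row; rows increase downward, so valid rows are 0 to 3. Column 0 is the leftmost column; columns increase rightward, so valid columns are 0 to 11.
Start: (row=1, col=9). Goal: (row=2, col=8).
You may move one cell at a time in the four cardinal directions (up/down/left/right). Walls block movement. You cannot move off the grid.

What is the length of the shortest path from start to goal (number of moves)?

Answer: Shortest path length: 2

Derivation:
BFS from (row=1, col=9) until reaching (row=2, col=8):
  Distance 0: (row=1, col=9)
  Distance 1: (row=0, col=9), (row=1, col=8), (row=1, col=10), (row=2, col=9)
  Distance 2: (row=0, col=10), (row=1, col=11), (row=2, col=8), (row=2, col=10), (row=3, col=9)  <- goal reached here
One shortest path (2 moves): (row=1, col=9) -> (row=1, col=8) -> (row=2, col=8)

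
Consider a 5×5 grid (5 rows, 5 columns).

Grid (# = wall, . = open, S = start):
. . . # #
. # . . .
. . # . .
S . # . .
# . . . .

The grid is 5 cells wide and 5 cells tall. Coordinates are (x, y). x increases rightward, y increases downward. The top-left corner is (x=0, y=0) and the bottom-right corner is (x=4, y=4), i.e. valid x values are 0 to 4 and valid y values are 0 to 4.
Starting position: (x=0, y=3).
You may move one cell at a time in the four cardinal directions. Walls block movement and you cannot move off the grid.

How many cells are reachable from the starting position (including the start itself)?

BFS flood-fill from (x=0, y=3):
  Distance 0: (x=0, y=3)
  Distance 1: (x=0, y=2), (x=1, y=3)
  Distance 2: (x=0, y=1), (x=1, y=2), (x=1, y=4)
  Distance 3: (x=0, y=0), (x=2, y=4)
  Distance 4: (x=1, y=0), (x=3, y=4)
  Distance 5: (x=2, y=0), (x=3, y=3), (x=4, y=4)
  Distance 6: (x=2, y=1), (x=3, y=2), (x=4, y=3)
  Distance 7: (x=3, y=1), (x=4, y=2)
  Distance 8: (x=4, y=1)
Total reachable: 19 (grid has 19 open cells total)

Answer: Reachable cells: 19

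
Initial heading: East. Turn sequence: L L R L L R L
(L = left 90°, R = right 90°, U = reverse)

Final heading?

Answer: Final heading: South

Derivation:
Start: East
  L (left (90° counter-clockwise)) -> North
  L (left (90° counter-clockwise)) -> West
  R (right (90° clockwise)) -> North
  L (left (90° counter-clockwise)) -> West
  L (left (90° counter-clockwise)) -> South
  R (right (90° clockwise)) -> West
  L (left (90° counter-clockwise)) -> South
Final: South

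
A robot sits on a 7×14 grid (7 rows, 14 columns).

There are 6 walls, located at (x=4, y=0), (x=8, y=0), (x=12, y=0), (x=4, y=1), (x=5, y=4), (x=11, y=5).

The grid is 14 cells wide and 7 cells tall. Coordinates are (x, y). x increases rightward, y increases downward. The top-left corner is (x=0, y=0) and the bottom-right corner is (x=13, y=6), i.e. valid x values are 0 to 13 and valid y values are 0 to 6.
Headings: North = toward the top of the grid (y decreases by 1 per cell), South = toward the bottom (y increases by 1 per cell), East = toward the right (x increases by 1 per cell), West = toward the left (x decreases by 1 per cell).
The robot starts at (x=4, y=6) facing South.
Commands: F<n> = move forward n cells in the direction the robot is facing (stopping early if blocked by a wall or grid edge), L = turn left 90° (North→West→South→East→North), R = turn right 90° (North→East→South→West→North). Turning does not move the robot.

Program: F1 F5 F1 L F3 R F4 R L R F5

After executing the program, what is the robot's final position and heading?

Answer: Final position: (x=2, y=6), facing West

Derivation:
Start: (x=4, y=6), facing South
  F1: move forward 0/1 (blocked), now at (x=4, y=6)
  F5: move forward 0/5 (blocked), now at (x=4, y=6)
  F1: move forward 0/1 (blocked), now at (x=4, y=6)
  L: turn left, now facing East
  F3: move forward 3, now at (x=7, y=6)
  R: turn right, now facing South
  F4: move forward 0/4 (blocked), now at (x=7, y=6)
  R: turn right, now facing West
  L: turn left, now facing South
  R: turn right, now facing West
  F5: move forward 5, now at (x=2, y=6)
Final: (x=2, y=6), facing West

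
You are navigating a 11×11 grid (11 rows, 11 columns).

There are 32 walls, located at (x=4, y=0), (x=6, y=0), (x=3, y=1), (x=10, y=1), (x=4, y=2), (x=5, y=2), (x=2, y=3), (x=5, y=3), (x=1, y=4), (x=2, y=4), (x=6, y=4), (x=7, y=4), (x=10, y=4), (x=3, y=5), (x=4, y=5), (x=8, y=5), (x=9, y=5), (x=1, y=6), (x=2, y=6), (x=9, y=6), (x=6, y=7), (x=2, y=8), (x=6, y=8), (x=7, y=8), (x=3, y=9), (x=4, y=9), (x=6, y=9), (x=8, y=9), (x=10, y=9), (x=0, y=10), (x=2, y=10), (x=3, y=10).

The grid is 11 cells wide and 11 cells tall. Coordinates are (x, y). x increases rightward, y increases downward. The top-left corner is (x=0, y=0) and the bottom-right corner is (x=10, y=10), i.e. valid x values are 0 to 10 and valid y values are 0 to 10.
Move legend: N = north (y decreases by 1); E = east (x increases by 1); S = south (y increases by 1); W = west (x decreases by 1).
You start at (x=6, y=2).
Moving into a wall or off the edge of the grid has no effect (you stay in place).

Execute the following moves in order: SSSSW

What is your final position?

Answer: Final position: (x=6, y=3)

Derivation:
Start: (x=6, y=2)
  S (south): (x=6, y=2) -> (x=6, y=3)
  [×3]S (south): blocked, stay at (x=6, y=3)
  W (west): blocked, stay at (x=6, y=3)
Final: (x=6, y=3)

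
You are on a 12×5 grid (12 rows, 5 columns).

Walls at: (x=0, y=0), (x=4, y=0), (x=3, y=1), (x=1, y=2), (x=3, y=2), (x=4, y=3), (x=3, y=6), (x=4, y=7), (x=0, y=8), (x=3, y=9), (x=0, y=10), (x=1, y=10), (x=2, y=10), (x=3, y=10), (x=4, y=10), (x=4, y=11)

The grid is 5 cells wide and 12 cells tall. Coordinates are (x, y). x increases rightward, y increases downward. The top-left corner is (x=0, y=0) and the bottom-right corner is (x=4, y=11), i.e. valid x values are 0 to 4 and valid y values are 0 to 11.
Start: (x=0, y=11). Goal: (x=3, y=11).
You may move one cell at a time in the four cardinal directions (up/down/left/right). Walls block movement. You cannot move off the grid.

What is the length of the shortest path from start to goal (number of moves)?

Answer: Shortest path length: 3

Derivation:
BFS from (x=0, y=11) until reaching (x=3, y=11):
  Distance 0: (x=0, y=11)
  Distance 1: (x=1, y=11)
  Distance 2: (x=2, y=11)
  Distance 3: (x=3, y=11)  <- goal reached here
One shortest path (3 moves): (x=0, y=11) -> (x=1, y=11) -> (x=2, y=11) -> (x=3, y=11)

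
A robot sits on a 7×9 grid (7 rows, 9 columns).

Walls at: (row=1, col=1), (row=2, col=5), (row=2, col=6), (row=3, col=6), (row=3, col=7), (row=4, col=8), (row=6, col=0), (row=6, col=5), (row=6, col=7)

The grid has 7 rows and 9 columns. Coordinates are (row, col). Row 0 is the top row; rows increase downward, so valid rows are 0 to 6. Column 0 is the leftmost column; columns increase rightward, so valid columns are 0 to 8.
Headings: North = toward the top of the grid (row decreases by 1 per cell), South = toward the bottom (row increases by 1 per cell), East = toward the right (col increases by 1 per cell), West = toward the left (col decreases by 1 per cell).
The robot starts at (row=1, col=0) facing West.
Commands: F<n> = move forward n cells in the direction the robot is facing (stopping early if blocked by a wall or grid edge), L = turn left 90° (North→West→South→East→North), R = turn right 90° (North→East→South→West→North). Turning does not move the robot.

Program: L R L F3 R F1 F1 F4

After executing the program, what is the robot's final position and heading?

Answer: Final position: (row=4, col=0), facing West

Derivation:
Start: (row=1, col=0), facing West
  L: turn left, now facing South
  R: turn right, now facing West
  L: turn left, now facing South
  F3: move forward 3, now at (row=4, col=0)
  R: turn right, now facing West
  F1: move forward 0/1 (blocked), now at (row=4, col=0)
  F1: move forward 0/1 (blocked), now at (row=4, col=0)
  F4: move forward 0/4 (blocked), now at (row=4, col=0)
Final: (row=4, col=0), facing West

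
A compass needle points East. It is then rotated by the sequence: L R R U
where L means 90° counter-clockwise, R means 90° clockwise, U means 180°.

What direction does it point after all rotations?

Answer: Final heading: North

Derivation:
Start: East
  L (left (90° counter-clockwise)) -> North
  R (right (90° clockwise)) -> East
  R (right (90° clockwise)) -> South
  U (U-turn (180°)) -> North
Final: North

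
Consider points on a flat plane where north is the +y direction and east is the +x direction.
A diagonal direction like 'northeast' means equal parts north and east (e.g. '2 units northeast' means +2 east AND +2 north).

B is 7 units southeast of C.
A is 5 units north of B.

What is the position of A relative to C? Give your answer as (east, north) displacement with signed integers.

Place C at the origin (east=0, north=0).
  B is 7 units southeast of C: delta (east=+7, north=-7); B at (east=7, north=-7).
  A is 5 units north of B: delta (east=+0, north=+5); A at (east=7, north=-2).
Therefore A relative to C: (east=7, north=-2).

Answer: A is at (east=7, north=-2) relative to C.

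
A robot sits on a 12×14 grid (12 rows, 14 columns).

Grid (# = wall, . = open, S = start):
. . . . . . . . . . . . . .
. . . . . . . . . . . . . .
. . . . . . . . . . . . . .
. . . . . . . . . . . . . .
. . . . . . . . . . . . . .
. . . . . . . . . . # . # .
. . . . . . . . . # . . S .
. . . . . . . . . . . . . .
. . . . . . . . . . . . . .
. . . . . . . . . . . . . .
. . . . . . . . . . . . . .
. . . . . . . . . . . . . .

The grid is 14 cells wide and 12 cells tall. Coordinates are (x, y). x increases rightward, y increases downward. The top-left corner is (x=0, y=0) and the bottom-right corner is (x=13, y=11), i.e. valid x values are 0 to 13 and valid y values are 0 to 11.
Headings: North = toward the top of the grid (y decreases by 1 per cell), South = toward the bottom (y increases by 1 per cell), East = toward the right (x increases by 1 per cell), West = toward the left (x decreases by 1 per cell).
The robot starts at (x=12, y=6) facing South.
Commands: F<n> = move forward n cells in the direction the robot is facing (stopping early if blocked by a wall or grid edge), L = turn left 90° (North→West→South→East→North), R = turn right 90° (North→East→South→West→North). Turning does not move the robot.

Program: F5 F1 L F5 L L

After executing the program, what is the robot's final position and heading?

Answer: Final position: (x=13, y=11), facing West

Derivation:
Start: (x=12, y=6), facing South
  F5: move forward 5, now at (x=12, y=11)
  F1: move forward 0/1 (blocked), now at (x=12, y=11)
  L: turn left, now facing East
  F5: move forward 1/5 (blocked), now at (x=13, y=11)
  L: turn left, now facing North
  L: turn left, now facing West
Final: (x=13, y=11), facing West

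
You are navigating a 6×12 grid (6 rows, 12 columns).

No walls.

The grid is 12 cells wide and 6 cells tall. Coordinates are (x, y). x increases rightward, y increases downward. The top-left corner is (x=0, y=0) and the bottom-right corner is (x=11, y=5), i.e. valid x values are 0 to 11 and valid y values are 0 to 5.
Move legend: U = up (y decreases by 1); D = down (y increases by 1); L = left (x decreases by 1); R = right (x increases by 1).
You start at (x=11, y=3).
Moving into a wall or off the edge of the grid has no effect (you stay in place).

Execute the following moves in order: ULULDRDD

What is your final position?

Answer: Final position: (x=10, y=4)

Derivation:
Start: (x=11, y=3)
  U (up): (x=11, y=3) -> (x=11, y=2)
  L (left): (x=11, y=2) -> (x=10, y=2)
  U (up): (x=10, y=2) -> (x=10, y=1)
  L (left): (x=10, y=1) -> (x=9, y=1)
  D (down): (x=9, y=1) -> (x=9, y=2)
  R (right): (x=9, y=2) -> (x=10, y=2)
  D (down): (x=10, y=2) -> (x=10, y=3)
  D (down): (x=10, y=3) -> (x=10, y=4)
Final: (x=10, y=4)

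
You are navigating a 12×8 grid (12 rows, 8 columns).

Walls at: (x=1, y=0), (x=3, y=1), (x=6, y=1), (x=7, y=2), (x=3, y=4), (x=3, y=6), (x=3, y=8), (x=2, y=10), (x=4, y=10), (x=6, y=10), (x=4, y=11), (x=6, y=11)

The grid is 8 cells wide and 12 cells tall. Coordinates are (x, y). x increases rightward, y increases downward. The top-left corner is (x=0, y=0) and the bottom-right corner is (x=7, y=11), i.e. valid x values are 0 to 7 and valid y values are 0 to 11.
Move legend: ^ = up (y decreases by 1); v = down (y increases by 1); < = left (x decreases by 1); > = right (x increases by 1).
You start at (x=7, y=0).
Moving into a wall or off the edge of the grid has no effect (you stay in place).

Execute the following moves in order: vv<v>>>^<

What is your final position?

Answer: Final position: (x=6, y=0)

Derivation:
Start: (x=7, y=0)
  v (down): (x=7, y=0) -> (x=7, y=1)
  v (down): blocked, stay at (x=7, y=1)
  < (left): blocked, stay at (x=7, y=1)
  v (down): blocked, stay at (x=7, y=1)
  [×3]> (right): blocked, stay at (x=7, y=1)
  ^ (up): (x=7, y=1) -> (x=7, y=0)
  < (left): (x=7, y=0) -> (x=6, y=0)
Final: (x=6, y=0)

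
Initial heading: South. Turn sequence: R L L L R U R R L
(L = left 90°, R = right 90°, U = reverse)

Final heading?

Start: South
  R (right (90° clockwise)) -> West
  L (left (90° counter-clockwise)) -> South
  L (left (90° counter-clockwise)) -> East
  L (left (90° counter-clockwise)) -> North
  R (right (90° clockwise)) -> East
  U (U-turn (180°)) -> West
  R (right (90° clockwise)) -> North
  R (right (90° clockwise)) -> East
  L (left (90° counter-clockwise)) -> North
Final: North

Answer: Final heading: North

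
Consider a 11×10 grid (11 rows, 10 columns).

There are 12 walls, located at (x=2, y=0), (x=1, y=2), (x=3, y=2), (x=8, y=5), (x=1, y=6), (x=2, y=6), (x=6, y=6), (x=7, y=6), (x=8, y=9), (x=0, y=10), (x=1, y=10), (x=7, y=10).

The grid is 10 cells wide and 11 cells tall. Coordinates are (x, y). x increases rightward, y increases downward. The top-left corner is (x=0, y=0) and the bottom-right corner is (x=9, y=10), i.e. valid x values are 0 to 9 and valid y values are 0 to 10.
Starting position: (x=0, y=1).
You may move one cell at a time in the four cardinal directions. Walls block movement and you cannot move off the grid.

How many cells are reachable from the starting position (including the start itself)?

Answer: Reachable cells: 98

Derivation:
BFS flood-fill from (x=0, y=1):
  Distance 0: (x=0, y=1)
  Distance 1: (x=0, y=0), (x=1, y=1), (x=0, y=2)
  Distance 2: (x=1, y=0), (x=2, y=1), (x=0, y=3)
  Distance 3: (x=3, y=1), (x=2, y=2), (x=1, y=3), (x=0, y=4)
  Distance 4: (x=3, y=0), (x=4, y=1), (x=2, y=3), (x=1, y=4), (x=0, y=5)
  Distance 5: (x=4, y=0), (x=5, y=1), (x=4, y=2), (x=3, y=3), (x=2, y=4), (x=1, y=5), (x=0, y=6)
  Distance 6: (x=5, y=0), (x=6, y=1), (x=5, y=2), (x=4, y=3), (x=3, y=4), (x=2, y=5), (x=0, y=7)
  Distance 7: (x=6, y=0), (x=7, y=1), (x=6, y=2), (x=5, y=3), (x=4, y=4), (x=3, y=5), (x=1, y=7), (x=0, y=8)
  Distance 8: (x=7, y=0), (x=8, y=1), (x=7, y=2), (x=6, y=3), (x=5, y=4), (x=4, y=5), (x=3, y=6), (x=2, y=7), (x=1, y=8), (x=0, y=9)
  Distance 9: (x=8, y=0), (x=9, y=1), (x=8, y=2), (x=7, y=3), (x=6, y=4), (x=5, y=5), (x=4, y=6), (x=3, y=7), (x=2, y=8), (x=1, y=9)
  Distance 10: (x=9, y=0), (x=9, y=2), (x=8, y=3), (x=7, y=4), (x=6, y=5), (x=5, y=6), (x=4, y=7), (x=3, y=8), (x=2, y=9)
  Distance 11: (x=9, y=3), (x=8, y=4), (x=7, y=5), (x=5, y=7), (x=4, y=8), (x=3, y=9), (x=2, y=10)
  Distance 12: (x=9, y=4), (x=6, y=7), (x=5, y=8), (x=4, y=9), (x=3, y=10)
  Distance 13: (x=9, y=5), (x=7, y=7), (x=6, y=8), (x=5, y=9), (x=4, y=10)
  Distance 14: (x=9, y=6), (x=8, y=7), (x=7, y=8), (x=6, y=9), (x=5, y=10)
  Distance 15: (x=8, y=6), (x=9, y=7), (x=8, y=8), (x=7, y=9), (x=6, y=10)
  Distance 16: (x=9, y=8)
  Distance 17: (x=9, y=9)
  Distance 18: (x=9, y=10)
  Distance 19: (x=8, y=10)
Total reachable: 98 (grid has 98 open cells total)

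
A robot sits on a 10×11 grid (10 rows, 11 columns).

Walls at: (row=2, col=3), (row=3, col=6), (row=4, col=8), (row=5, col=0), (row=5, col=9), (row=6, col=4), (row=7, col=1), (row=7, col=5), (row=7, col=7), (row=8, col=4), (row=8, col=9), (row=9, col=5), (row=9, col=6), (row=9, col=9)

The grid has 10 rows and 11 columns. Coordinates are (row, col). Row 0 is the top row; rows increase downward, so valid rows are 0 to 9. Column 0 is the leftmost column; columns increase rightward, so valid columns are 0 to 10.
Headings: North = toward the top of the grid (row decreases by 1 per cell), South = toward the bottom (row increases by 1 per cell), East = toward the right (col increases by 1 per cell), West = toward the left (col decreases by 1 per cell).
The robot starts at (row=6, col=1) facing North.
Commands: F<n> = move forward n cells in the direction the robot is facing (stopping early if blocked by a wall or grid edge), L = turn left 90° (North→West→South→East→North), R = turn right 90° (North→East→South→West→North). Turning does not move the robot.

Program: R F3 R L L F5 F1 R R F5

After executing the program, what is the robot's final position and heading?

Answer: Final position: (row=8, col=3), facing South

Derivation:
Start: (row=6, col=1), facing North
  R: turn right, now facing East
  F3: move forward 2/3 (blocked), now at (row=6, col=3)
  R: turn right, now facing South
  L: turn left, now facing East
  L: turn left, now facing North
  F5: move forward 3/5 (blocked), now at (row=3, col=3)
  F1: move forward 0/1 (blocked), now at (row=3, col=3)
  R: turn right, now facing East
  R: turn right, now facing South
  F5: move forward 5, now at (row=8, col=3)
Final: (row=8, col=3), facing South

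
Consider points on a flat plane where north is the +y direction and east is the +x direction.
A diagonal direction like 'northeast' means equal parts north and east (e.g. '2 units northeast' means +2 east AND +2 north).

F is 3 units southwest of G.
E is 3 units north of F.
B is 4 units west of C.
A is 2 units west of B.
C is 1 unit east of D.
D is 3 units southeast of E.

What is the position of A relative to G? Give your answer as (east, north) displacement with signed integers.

Place G at the origin (east=0, north=0).
  F is 3 units southwest of G: delta (east=-3, north=-3); F at (east=-3, north=-3).
  E is 3 units north of F: delta (east=+0, north=+3); E at (east=-3, north=0).
  D is 3 units southeast of E: delta (east=+3, north=-3); D at (east=0, north=-3).
  C is 1 unit east of D: delta (east=+1, north=+0); C at (east=1, north=-3).
  B is 4 units west of C: delta (east=-4, north=+0); B at (east=-3, north=-3).
  A is 2 units west of B: delta (east=-2, north=+0); A at (east=-5, north=-3).
Therefore A relative to G: (east=-5, north=-3).

Answer: A is at (east=-5, north=-3) relative to G.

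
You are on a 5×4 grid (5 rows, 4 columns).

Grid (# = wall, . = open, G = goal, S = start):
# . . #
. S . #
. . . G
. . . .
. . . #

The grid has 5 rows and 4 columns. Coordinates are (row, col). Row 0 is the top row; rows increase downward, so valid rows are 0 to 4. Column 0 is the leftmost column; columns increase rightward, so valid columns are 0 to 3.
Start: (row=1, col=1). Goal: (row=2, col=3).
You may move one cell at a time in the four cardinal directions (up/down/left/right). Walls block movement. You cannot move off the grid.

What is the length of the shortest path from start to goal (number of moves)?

Answer: Shortest path length: 3

Derivation:
BFS from (row=1, col=1) until reaching (row=2, col=3):
  Distance 0: (row=1, col=1)
  Distance 1: (row=0, col=1), (row=1, col=0), (row=1, col=2), (row=2, col=1)
  Distance 2: (row=0, col=2), (row=2, col=0), (row=2, col=2), (row=3, col=1)
  Distance 3: (row=2, col=3), (row=3, col=0), (row=3, col=2), (row=4, col=1)  <- goal reached here
One shortest path (3 moves): (row=1, col=1) -> (row=1, col=2) -> (row=2, col=2) -> (row=2, col=3)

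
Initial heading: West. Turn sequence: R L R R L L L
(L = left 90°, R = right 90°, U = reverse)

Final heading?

Answer: Final heading: South

Derivation:
Start: West
  R (right (90° clockwise)) -> North
  L (left (90° counter-clockwise)) -> West
  R (right (90° clockwise)) -> North
  R (right (90° clockwise)) -> East
  L (left (90° counter-clockwise)) -> North
  L (left (90° counter-clockwise)) -> West
  L (left (90° counter-clockwise)) -> South
Final: South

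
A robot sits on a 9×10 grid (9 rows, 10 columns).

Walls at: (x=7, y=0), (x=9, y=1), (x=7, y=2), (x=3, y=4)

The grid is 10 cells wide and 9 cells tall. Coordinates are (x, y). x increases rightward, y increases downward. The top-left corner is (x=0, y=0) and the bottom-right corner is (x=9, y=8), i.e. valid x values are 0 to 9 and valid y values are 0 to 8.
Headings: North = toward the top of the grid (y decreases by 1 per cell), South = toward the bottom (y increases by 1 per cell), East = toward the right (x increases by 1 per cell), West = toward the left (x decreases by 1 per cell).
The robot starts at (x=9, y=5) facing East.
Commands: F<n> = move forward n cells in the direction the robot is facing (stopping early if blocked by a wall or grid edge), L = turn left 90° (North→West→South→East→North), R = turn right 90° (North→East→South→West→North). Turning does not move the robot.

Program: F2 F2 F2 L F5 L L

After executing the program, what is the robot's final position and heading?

Start: (x=9, y=5), facing East
  [×3]F2: move forward 0/2 (blocked), now at (x=9, y=5)
  L: turn left, now facing North
  F5: move forward 3/5 (blocked), now at (x=9, y=2)
  L: turn left, now facing West
  L: turn left, now facing South
Final: (x=9, y=2), facing South

Answer: Final position: (x=9, y=2), facing South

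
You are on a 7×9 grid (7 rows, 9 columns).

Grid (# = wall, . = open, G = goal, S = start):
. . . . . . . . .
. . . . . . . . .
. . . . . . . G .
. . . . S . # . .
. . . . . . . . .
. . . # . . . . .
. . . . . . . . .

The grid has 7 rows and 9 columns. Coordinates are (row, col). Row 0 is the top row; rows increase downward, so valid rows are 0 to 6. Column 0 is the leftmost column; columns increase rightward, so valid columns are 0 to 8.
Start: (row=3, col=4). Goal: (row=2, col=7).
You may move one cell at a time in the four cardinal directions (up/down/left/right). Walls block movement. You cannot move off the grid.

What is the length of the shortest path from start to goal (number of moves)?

BFS from (row=3, col=4) until reaching (row=2, col=7):
  Distance 0: (row=3, col=4)
  Distance 1: (row=2, col=4), (row=3, col=3), (row=3, col=5), (row=4, col=4)
  Distance 2: (row=1, col=4), (row=2, col=3), (row=2, col=5), (row=3, col=2), (row=4, col=3), (row=4, col=5), (row=5, col=4)
  Distance 3: (row=0, col=4), (row=1, col=3), (row=1, col=5), (row=2, col=2), (row=2, col=6), (row=3, col=1), (row=4, col=2), (row=4, col=6), (row=5, col=5), (row=6, col=4)
  Distance 4: (row=0, col=3), (row=0, col=5), (row=1, col=2), (row=1, col=6), (row=2, col=1), (row=2, col=7), (row=3, col=0), (row=4, col=1), (row=4, col=7), (row=5, col=2), (row=5, col=6), (row=6, col=3), (row=6, col=5)  <- goal reached here
One shortest path (4 moves): (row=3, col=4) -> (row=3, col=5) -> (row=2, col=5) -> (row=2, col=6) -> (row=2, col=7)

Answer: Shortest path length: 4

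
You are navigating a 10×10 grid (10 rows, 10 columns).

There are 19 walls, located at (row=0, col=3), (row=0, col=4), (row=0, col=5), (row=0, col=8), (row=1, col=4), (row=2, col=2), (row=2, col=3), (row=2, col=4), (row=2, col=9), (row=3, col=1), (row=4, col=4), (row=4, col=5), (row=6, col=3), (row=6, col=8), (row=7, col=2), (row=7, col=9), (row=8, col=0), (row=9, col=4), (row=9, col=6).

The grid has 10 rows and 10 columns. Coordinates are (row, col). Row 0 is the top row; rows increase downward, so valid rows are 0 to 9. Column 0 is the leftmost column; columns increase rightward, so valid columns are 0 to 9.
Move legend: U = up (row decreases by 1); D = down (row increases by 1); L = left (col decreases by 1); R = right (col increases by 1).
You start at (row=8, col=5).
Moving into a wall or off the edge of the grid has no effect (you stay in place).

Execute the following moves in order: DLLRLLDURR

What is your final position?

Answer: Final position: (row=8, col=7)

Derivation:
Start: (row=8, col=5)
  D (down): (row=8, col=5) -> (row=9, col=5)
  L (left): blocked, stay at (row=9, col=5)
  L (left): blocked, stay at (row=9, col=5)
  R (right): blocked, stay at (row=9, col=5)
  L (left): blocked, stay at (row=9, col=5)
  L (left): blocked, stay at (row=9, col=5)
  D (down): blocked, stay at (row=9, col=5)
  U (up): (row=9, col=5) -> (row=8, col=5)
  R (right): (row=8, col=5) -> (row=8, col=6)
  R (right): (row=8, col=6) -> (row=8, col=7)
Final: (row=8, col=7)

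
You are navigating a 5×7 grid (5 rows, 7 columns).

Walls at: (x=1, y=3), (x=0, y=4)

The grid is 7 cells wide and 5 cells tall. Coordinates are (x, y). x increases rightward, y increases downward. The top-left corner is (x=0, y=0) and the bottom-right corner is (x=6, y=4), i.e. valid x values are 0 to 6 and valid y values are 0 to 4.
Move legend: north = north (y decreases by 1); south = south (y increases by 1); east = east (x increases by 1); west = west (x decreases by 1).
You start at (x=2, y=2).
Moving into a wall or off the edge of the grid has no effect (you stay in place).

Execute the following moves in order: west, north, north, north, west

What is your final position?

Answer: Final position: (x=0, y=0)

Derivation:
Start: (x=2, y=2)
  west (west): (x=2, y=2) -> (x=1, y=2)
  north (north): (x=1, y=2) -> (x=1, y=1)
  north (north): (x=1, y=1) -> (x=1, y=0)
  north (north): blocked, stay at (x=1, y=0)
  west (west): (x=1, y=0) -> (x=0, y=0)
Final: (x=0, y=0)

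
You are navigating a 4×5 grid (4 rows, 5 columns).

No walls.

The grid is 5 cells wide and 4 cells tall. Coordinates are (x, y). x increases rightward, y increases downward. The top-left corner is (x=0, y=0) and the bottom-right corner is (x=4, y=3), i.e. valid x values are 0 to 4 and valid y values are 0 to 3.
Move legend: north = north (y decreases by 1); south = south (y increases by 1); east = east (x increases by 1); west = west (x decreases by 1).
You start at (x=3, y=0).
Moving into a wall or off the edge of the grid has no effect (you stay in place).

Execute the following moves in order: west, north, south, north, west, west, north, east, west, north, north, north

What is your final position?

Start: (x=3, y=0)
  west (west): (x=3, y=0) -> (x=2, y=0)
  north (north): blocked, stay at (x=2, y=0)
  south (south): (x=2, y=0) -> (x=2, y=1)
  north (north): (x=2, y=1) -> (x=2, y=0)
  west (west): (x=2, y=0) -> (x=1, y=0)
  west (west): (x=1, y=0) -> (x=0, y=0)
  north (north): blocked, stay at (x=0, y=0)
  east (east): (x=0, y=0) -> (x=1, y=0)
  west (west): (x=1, y=0) -> (x=0, y=0)
  [×3]north (north): blocked, stay at (x=0, y=0)
Final: (x=0, y=0)

Answer: Final position: (x=0, y=0)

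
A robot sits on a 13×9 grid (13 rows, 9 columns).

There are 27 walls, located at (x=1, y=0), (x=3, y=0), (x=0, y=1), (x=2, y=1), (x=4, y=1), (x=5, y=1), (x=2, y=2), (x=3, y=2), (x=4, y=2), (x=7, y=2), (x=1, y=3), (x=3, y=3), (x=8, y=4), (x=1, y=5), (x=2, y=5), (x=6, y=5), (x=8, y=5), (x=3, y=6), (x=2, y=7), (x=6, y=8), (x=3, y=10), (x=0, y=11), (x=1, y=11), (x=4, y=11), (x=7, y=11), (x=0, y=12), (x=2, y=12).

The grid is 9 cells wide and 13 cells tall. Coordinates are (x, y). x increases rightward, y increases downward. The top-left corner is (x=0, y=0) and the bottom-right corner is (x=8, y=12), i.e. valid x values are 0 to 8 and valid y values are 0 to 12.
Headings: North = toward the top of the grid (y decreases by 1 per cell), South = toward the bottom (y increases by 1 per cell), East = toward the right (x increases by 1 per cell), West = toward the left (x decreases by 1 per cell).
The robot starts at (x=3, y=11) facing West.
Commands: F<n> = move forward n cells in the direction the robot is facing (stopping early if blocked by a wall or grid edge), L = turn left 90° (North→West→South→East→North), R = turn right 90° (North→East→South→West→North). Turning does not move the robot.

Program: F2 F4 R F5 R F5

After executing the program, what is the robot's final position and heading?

Answer: Final position: (x=5, y=8), facing East

Derivation:
Start: (x=3, y=11), facing West
  F2: move forward 1/2 (blocked), now at (x=2, y=11)
  F4: move forward 0/4 (blocked), now at (x=2, y=11)
  R: turn right, now facing North
  F5: move forward 3/5 (blocked), now at (x=2, y=8)
  R: turn right, now facing East
  F5: move forward 3/5 (blocked), now at (x=5, y=8)
Final: (x=5, y=8), facing East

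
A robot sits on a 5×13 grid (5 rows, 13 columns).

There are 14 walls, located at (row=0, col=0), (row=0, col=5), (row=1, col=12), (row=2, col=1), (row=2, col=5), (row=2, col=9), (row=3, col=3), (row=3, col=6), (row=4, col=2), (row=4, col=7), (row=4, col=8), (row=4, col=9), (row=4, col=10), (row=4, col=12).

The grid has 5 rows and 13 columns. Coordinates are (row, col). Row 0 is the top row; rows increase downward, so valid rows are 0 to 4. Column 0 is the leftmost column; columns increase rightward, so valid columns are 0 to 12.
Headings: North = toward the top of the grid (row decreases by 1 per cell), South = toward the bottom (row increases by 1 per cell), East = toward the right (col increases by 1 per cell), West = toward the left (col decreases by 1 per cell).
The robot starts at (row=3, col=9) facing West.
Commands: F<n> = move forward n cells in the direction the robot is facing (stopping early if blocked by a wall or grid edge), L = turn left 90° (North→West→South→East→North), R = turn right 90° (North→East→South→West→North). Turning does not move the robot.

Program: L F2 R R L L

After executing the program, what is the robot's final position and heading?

Answer: Final position: (row=3, col=9), facing South

Derivation:
Start: (row=3, col=9), facing West
  L: turn left, now facing South
  F2: move forward 0/2 (blocked), now at (row=3, col=9)
  R: turn right, now facing West
  R: turn right, now facing North
  L: turn left, now facing West
  L: turn left, now facing South
Final: (row=3, col=9), facing South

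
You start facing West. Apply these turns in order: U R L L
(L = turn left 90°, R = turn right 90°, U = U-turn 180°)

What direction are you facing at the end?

Start: West
  U (U-turn (180°)) -> East
  R (right (90° clockwise)) -> South
  L (left (90° counter-clockwise)) -> East
  L (left (90° counter-clockwise)) -> North
Final: North

Answer: Final heading: North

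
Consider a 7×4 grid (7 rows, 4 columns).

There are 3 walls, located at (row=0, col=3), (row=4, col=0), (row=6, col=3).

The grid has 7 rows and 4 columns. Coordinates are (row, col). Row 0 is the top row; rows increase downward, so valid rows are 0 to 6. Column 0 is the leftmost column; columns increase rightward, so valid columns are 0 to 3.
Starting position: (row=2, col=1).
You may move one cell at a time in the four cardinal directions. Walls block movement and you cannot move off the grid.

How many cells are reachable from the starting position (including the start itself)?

Answer: Reachable cells: 25

Derivation:
BFS flood-fill from (row=2, col=1):
  Distance 0: (row=2, col=1)
  Distance 1: (row=1, col=1), (row=2, col=0), (row=2, col=2), (row=3, col=1)
  Distance 2: (row=0, col=1), (row=1, col=0), (row=1, col=2), (row=2, col=3), (row=3, col=0), (row=3, col=2), (row=4, col=1)
  Distance 3: (row=0, col=0), (row=0, col=2), (row=1, col=3), (row=3, col=3), (row=4, col=2), (row=5, col=1)
  Distance 4: (row=4, col=3), (row=5, col=0), (row=5, col=2), (row=6, col=1)
  Distance 5: (row=5, col=3), (row=6, col=0), (row=6, col=2)
Total reachable: 25 (grid has 25 open cells total)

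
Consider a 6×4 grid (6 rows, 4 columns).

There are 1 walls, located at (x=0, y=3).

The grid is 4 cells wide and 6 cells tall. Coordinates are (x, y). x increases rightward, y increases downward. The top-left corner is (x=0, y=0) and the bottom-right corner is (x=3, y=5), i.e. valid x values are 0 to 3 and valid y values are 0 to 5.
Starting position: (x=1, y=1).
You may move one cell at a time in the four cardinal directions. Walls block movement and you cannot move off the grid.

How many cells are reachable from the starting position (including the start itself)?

BFS flood-fill from (x=1, y=1):
  Distance 0: (x=1, y=1)
  Distance 1: (x=1, y=0), (x=0, y=1), (x=2, y=1), (x=1, y=2)
  Distance 2: (x=0, y=0), (x=2, y=0), (x=3, y=1), (x=0, y=2), (x=2, y=2), (x=1, y=3)
  Distance 3: (x=3, y=0), (x=3, y=2), (x=2, y=3), (x=1, y=4)
  Distance 4: (x=3, y=3), (x=0, y=4), (x=2, y=4), (x=1, y=5)
  Distance 5: (x=3, y=4), (x=0, y=5), (x=2, y=5)
  Distance 6: (x=3, y=5)
Total reachable: 23 (grid has 23 open cells total)

Answer: Reachable cells: 23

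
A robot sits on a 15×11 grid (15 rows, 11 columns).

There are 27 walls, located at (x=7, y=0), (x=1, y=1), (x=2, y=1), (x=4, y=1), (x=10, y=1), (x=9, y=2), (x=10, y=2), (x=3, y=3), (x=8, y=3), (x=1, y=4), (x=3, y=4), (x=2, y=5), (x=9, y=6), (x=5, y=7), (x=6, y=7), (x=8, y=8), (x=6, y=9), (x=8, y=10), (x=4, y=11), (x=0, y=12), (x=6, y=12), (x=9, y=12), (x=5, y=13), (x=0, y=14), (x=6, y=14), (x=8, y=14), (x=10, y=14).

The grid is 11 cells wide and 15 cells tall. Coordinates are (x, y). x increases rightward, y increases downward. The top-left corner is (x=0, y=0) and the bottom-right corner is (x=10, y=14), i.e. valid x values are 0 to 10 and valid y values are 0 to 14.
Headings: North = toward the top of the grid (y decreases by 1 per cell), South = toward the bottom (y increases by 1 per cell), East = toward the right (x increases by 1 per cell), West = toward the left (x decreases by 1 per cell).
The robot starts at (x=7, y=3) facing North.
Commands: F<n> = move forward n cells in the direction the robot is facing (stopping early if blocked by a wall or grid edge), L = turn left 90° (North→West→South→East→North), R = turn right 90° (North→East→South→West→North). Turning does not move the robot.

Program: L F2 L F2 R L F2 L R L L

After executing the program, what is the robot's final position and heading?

Start: (x=7, y=3), facing North
  L: turn left, now facing West
  F2: move forward 2, now at (x=5, y=3)
  L: turn left, now facing South
  F2: move forward 2, now at (x=5, y=5)
  R: turn right, now facing West
  L: turn left, now facing South
  F2: move forward 1/2 (blocked), now at (x=5, y=6)
  L: turn left, now facing East
  R: turn right, now facing South
  L: turn left, now facing East
  L: turn left, now facing North
Final: (x=5, y=6), facing North

Answer: Final position: (x=5, y=6), facing North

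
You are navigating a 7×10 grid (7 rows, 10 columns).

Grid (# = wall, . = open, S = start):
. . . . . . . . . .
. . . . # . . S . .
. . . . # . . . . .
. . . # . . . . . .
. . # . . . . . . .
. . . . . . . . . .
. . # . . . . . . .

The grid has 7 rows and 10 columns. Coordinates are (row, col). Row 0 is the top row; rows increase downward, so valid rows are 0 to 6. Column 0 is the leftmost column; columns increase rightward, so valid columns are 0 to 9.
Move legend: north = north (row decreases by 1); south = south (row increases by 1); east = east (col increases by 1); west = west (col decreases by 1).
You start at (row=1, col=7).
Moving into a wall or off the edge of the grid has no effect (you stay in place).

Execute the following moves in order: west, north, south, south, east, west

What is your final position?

Start: (row=1, col=7)
  west (west): (row=1, col=7) -> (row=1, col=6)
  north (north): (row=1, col=6) -> (row=0, col=6)
  south (south): (row=0, col=6) -> (row=1, col=6)
  south (south): (row=1, col=6) -> (row=2, col=6)
  east (east): (row=2, col=6) -> (row=2, col=7)
  west (west): (row=2, col=7) -> (row=2, col=6)
Final: (row=2, col=6)

Answer: Final position: (row=2, col=6)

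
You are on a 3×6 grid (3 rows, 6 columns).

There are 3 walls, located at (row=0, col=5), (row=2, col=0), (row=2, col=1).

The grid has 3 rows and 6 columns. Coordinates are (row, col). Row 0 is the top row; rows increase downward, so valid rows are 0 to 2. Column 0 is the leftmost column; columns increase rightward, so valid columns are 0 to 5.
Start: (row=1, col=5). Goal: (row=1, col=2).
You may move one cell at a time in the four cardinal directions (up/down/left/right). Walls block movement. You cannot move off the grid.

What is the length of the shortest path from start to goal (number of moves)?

BFS from (row=1, col=5) until reaching (row=1, col=2):
  Distance 0: (row=1, col=5)
  Distance 1: (row=1, col=4), (row=2, col=5)
  Distance 2: (row=0, col=4), (row=1, col=3), (row=2, col=4)
  Distance 3: (row=0, col=3), (row=1, col=2), (row=2, col=3)  <- goal reached here
One shortest path (3 moves): (row=1, col=5) -> (row=1, col=4) -> (row=1, col=3) -> (row=1, col=2)

Answer: Shortest path length: 3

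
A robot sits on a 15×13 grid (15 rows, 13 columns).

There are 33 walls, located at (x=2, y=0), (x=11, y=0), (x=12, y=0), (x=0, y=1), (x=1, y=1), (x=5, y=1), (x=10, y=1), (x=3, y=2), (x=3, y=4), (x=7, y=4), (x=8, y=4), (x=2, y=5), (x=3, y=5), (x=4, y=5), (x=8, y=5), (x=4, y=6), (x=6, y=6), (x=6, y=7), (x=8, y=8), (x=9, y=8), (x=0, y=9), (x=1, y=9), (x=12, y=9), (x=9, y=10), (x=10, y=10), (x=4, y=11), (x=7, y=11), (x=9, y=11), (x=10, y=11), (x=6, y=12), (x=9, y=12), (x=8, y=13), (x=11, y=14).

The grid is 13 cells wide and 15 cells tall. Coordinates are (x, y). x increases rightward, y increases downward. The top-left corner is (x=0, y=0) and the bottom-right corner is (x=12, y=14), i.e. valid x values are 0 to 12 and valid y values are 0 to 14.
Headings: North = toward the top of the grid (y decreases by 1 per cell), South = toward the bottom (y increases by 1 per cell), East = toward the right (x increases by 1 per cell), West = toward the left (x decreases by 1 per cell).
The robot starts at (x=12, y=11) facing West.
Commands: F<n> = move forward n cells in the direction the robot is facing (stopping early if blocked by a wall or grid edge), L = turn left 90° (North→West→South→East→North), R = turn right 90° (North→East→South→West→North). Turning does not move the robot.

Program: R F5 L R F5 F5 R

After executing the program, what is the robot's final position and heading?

Answer: Final position: (x=12, y=10), facing East

Derivation:
Start: (x=12, y=11), facing West
  R: turn right, now facing North
  F5: move forward 1/5 (blocked), now at (x=12, y=10)
  L: turn left, now facing West
  R: turn right, now facing North
  F5: move forward 0/5 (blocked), now at (x=12, y=10)
  F5: move forward 0/5 (blocked), now at (x=12, y=10)
  R: turn right, now facing East
Final: (x=12, y=10), facing East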